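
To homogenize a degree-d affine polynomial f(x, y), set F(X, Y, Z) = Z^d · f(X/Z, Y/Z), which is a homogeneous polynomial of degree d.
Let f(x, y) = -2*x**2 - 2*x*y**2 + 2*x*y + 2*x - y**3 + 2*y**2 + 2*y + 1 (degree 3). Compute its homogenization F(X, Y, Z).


F(X, Y, Z) = -2*X**2*Z - 2*X*Y**2 + 2*X*Y*Z + 2*X*Z**2 - Y**3 + 2*Y**2*Z + 2*Y*Z**2 + Z**3

deg(f) = 3.
Substitute x = X/Z, y = Y/Z into f, then multiply by Z^3.
  monomial -2·x^2·y^0 ↦ -2·X^2·Y^0·Z^1.
  monomial -2·x^1·y^2 ↦ -2·X^1·Y^2·Z^0.
  monomial 2·x^1·y^1 ↦ 2·X^1·Y^1·Z^1.
  monomial 2·x^1·y^0 ↦ 2·X^1·Y^0·Z^2.
  monomial -1·x^0·y^3 ↦ -1·X^0·Y^3·Z^0.
  monomial 2·x^0·y^2 ↦ 2·X^0·Y^2·Z^1.
  monomial 2·x^0·y^1 ↦ 2·X^0·Y^1·Z^2.
  monomial 1·x^0·y^0 ↦ 1·X^0·Y^0·Z^3.
Collecting: F(X, Y, Z) = -2*X**2*Z - 2*X*Y**2 + 2*X*Y*Z + 2*X*Z**2 - Y**3 + 2*Y**2*Z + 2*Y*Z**2 + Z**3.


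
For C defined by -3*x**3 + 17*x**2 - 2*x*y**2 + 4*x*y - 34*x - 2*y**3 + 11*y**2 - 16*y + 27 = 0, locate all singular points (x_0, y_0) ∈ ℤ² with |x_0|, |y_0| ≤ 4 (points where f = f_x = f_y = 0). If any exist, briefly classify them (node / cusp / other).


Singular points: {(2, 1)}; classification: node.

Compute partial derivatives:
  f_x = -9*x**2 + 34*x - 2*y**2 + 4*y - 34.
  f_y = -4*x*y + 4*x - 6*y**2 + 22*y - 16.
Scan x_0 ∈ {−4, ..., 4}. For each x_0, f_y(x_0, y) is a polynomial in y; find its integer roots y ∈ {−4, ..., 4}, then test f_x and f at those candidates.
  x = -4: f_y(-4, y) = -6*y**2 + 38*y - 32; vanishes at y ∈ {1}. (-4, 1): f_x = -312 ≠ 0.
  x = -3: f_y(-3, y) = -6*y**2 + 34*y - 28; vanishes at y ∈ {1}. (-3, 1): f_x = -215 ≠ 0.
  x = -2: f_y(-2, y) = -6*y**2 + 30*y - 24; vanishes at y ∈ {1, 4}. (-2, 1): f_x = -136 ≠ 0; (-2, 4): f_x = -154 ≠ 0.
  x = -1: f_y(-1, y) = -6*y**2 + 26*y - 20; vanishes at y ∈ {1}. (-1, 1): f_x = -75 ≠ 0.
  x = 0: f_y(0, y) = -6*y**2 + 22*y - 16; vanishes at y ∈ {1}. (0, 1): f_x = -32 ≠ 0.
  x = 1: f_y(1, y) = -6*y**2 + 18*y - 12; vanishes at y ∈ {1, 2}. (1, 1): f_x = -7 ≠ 0; (1, 2): f_x = -9 ≠ 0.
  x = 2: f_y(2, y) = -6*y**2 + 14*y - 8; vanishes at y ∈ {1}. (2, 1): f_x = 0, f = 0 — SINGULAR.
  x = 3: f_y(3, y) = -6*y**2 + 10*y - 4; vanishes at y ∈ {1}. (3, 1): f_x = -11 ≠ 0.
  x = 4: f_y(4, y) = -6*y**2 + 6*y; vanishes at y ∈ {0, 1}. (4, 0): f_x = -42 ≠ 0; (4, 1): f_x = -40 ≠ 0.
Only singular point on the grid: (2, 1).
Classify: substitute x = 2 + u, y = 1 + v and expand: f = -3*u**3 - u**2 - 2*u*v**2 - 2*v**3 + v**2.
No constant or linear terms (consistent with a singular point). Quadratic part: -u**2 + v**2. Cubic part: -3*u**3 - 2*u*v**2 - 2*v**3.
The quadratic part v**2 - u**2 = (v − u)(v + u) splits into two distinct linear factors, so there are two distinct tangent lines y − 1 = ±(x − 2) — this is a node (ordinary double point).
Classification: node.


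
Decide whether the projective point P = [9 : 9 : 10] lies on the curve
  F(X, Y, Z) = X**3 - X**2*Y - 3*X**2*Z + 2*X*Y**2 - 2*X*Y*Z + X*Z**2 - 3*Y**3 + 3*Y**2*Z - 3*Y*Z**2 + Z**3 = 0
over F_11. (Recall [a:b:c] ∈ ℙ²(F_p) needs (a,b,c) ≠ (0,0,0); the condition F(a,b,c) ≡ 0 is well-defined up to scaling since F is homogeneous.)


F(9,9,10) ≡ 8 (mod 11); P is NOT on the curve.

Evaluate F(9, 9, 10) term-by-term (mod 11).
  X**3 ↦ 1·729·1·1 = 729
  -X**2*Y ↦ -1·81·9·1 = -729
  -3*X**2*Z ↦ -3·81·1·10 = -2430
  2*X*Y**2 ↦ 2·9·81·1 = 1458
  -2*X*Y*Z ↦ -2·9·9·10 = -1620
  X*Z**2 ↦ 1·9·1·100 = 900
  -3*Y**3 ↦ -3·1·729·1 = -2187
  3*Y**2*Z ↦ 3·1·81·10 = 2430
  -3*Y*Z**2 ↦ -3·1·9·100 = -2700
  Z**3 ↦ 1·1·1·1000 = 1000
Sum: F(9, 9, 10) = (729) + (-729) + (-2430) + (1458) + (-1620) + (900) + (-2187) + (2430) + (-2700) + (1000) = -3149.
Reducing mod 11: -3149 ≡ 8 (mod 11).
Since F(a, b, c) ≡ 8 ≠ 0 (mod 11), P does NOT lie on the curve.


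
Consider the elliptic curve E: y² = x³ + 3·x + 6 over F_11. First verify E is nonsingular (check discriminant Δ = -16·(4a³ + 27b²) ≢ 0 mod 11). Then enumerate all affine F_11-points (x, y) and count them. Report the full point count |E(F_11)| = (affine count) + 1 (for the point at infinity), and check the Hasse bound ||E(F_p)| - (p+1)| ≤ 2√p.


Affine points = {(2, 3), (2, 8), (3, 3), (3, 8), (4, 4), (4, 7), (5, 5), (5, 6), (6, 3), (6, 8), (8, 5), (8, 6), (9, 5), (9, 6)}; affine count = 14; |E(F_11)| = 15.

Discriminant check: Δ ∝ 4a³ + 27b² = 4·3³ + 27·6² = 4·27 + 27·36 ≡ 2 (mod 11). Nonzero ⇒ E is nonsingular.
For each x ∈ F_11, compute rhs = x³ + 3·x + 6 mod 11, then count y ∈ F_11 with y² ≡ rhs.
  x = 0: rhs = 6, matching y values: none (0 points).
  x = 1: rhs = 10, matching y values: none (0 points).
  x = 2: rhs = 9, matching y values: 3, 8 (2 points).
  x = 3: rhs = 9, matching y values: 3, 8 (2 points).
  x = 4: rhs = 5, matching y values: 4, 7 (2 points).
  x = 5: rhs = 3, matching y values: 5, 6 (2 points).
  x = 6: rhs = 9, matching y values: 3, 8 (2 points).
  x = 7: rhs = 7, matching y values: none (0 points).
  x = 8: rhs = 3, matching y values: 5, 6 (2 points).
  x = 9: rhs = 3, matching y values: 5, 6 (2 points).
  x = 10: rhs = 2, matching y values: none (0 points).
Total affine count: 14.
Full point count |E(F_11)| = 14 + 1 = 15.
Hasse bound: |15 − (11+1)| = |3| = 3 ≤ 2√11 ≈ 6.6332 ✓.


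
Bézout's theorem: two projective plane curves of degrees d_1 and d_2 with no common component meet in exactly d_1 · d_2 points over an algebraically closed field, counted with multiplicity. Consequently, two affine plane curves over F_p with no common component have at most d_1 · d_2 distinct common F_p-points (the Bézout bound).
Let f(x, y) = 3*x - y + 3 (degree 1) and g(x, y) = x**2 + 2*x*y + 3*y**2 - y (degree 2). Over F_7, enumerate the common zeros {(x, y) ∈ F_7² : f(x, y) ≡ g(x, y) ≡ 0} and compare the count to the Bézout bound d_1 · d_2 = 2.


Common zeros: ∅; count = 0; Bézout bound = 2.

deg(f) = 1, deg(g) = 2, so Bézout bound = 2.
Scan x ∈ F_7. For each x, list the y ∈ F_7 with f(x, y) ≡ 0 and those with g(x, y) ≡ 0 (mod 7); the common zeros in that column are the intersection.
  x = 0: f ≡ 0 at y ∈ {3}; g ≡ 0 at y ∈ {0, 5}; common: ∅.
  x = 1: f ≡ 0 at y ∈ {6}; g ≡ 0 at y ∈ ∅; common: ∅.
  x = 2: f ≡ 0 at y ∈ {2}; g ≡ 0 at y ∈ ∅; common: ∅.
  x = 3: f ≡ 0 at y ∈ {5}; g ≡ 0 at y ∈ {4, 6}; common: ∅.
  x = 4: f ≡ 0 at y ∈ {1}; g ≡ 0 at y ∈ {2, 5}; common: ∅.
  x = 5: f ≡ 0 at y ∈ {4}; g ≡ 0 at y ∈ ∅; common: ∅.
  x = 6: f ≡ 0 at y ∈ {0}; g ≡ 0 at y ∈ {2, 6}; common: ∅.
Collecting: common zeros = ∅, so the count is 0.
Comparison with the Bézout bound: 0 ≤ 2 = deg(f)·deg(g), as expected for curves with no common component (the affine F_7-count falls short of the bound because intersections may lie at infinity, over extension fields, or carry multiplicity).


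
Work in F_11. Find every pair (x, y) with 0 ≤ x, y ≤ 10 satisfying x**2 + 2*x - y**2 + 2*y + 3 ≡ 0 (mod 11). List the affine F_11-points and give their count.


Affine F_11-points: {(0, 3), (0, 10), (2, 0), (2, 2), (7, 0), (7, 2), (9, 3), (9, 10), (10, 6), (10, 7)}; count = 10.

For each of the 121 pairs (x, y) ∈ F_11², evaluate f(x, y) mod 11. Record the zeros.
  x = 0: [0↦3, 1↦4, 2↦3, 3↦0, 4↦6, 5↦10, 6↦1, 7↦1, 8↦10, 9↦6, 10↦0]  zeros at y ∈ {3, 10}
  x = 1: [0↦6, 1↦7, 2↦6, 3↦3, 4↦9, 5↦2, 6↦4, 7↦4, 8↦2, 9↦9, 10↦3]  zeros at y ∈ ∅
  x = 2: [0↦0, 1↦1, 2↦0, 3↦8, 4↦3, 5↦7, 6↦9, 7↦9, 8↦7, 9↦3, 10↦8]  zeros at y ∈ {0, 2}
  x = 3: [0↦7, 1↦8, 2↦7, 3↦4, 4↦10, 5↦3, 6↦5, 7↦5, 8↦3, 9↦10, 10↦4]  zeros at y ∈ ∅
  x = 4: [0↦5, 1↦6, 2↦5, 3↦2, 4↦8, 5↦1, 6↦3, 7↦3, 8↦1, 9↦8, 10↦2]  zeros at y ∈ ∅
  x = 5: [0↦5, 1↦6, 2↦5, 3↦2, 4↦8, 5↦1, 6↦3, 7↦3, 8↦1, 9↦8, 10↦2]  zeros at y ∈ ∅
  x = 6: [0↦7, 1↦8, 2↦7, 3↦4, 4↦10, 5↦3, 6↦5, 7↦5, 8↦3, 9↦10, 10↦4]  zeros at y ∈ ∅
  x = 7: [0↦0, 1↦1, 2↦0, 3↦8, 4↦3, 5↦7, 6↦9, 7↦9, 8↦7, 9↦3, 10↦8]  zeros at y ∈ {0, 2}
  x = 8: [0↦6, 1↦7, 2↦6, 3↦3, 4↦9, 5↦2, 6↦4, 7↦4, 8↦2, 9↦9, 10↦3]  zeros at y ∈ ∅
  x = 9: [0↦3, 1↦4, 2↦3, 3↦0, 4↦6, 5↦10, 6↦1, 7↦1, 8↦10, 9↦6, 10↦0]  zeros at y ∈ {3, 10}
  x = 10: [0↦2, 1↦3, 2↦2, 3↦10, 4↦5, 5↦9, 6↦0, 7↦0, 8↦9, 9↦5, 10↦10]  zeros at y ∈ {6, 7}
Collecting zeros: affine points = {(0, 3), (0, 10), (2, 0), (2, 2), (7, 0), (7, 2), (9, 3), (9, 10), (10, 6), (10, 7)}.
Total count |C(F_11)_aff| = 10.


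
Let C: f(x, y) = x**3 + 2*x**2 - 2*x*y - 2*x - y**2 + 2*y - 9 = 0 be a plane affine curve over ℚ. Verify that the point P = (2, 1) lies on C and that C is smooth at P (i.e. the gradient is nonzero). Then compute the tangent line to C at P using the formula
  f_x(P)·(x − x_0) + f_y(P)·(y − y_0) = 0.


Tangent line at P: 16*x - 4*y - 28 = 0.

Step 1: f(2, 1) = 0, so P lies on C.
Step 2: partial derivatives
  f_x(x, y) = 3*x**2 + 4*x - 2*y - 2, f_y(x, y) = -2*x - 2*y + 2.
  f_x(P) = 16, f_y(P) = -4 (gradient nonzero, so P is smooth).
Step 3: tangent line at P: 16·(x − 2) + -4·(y − 1) = 0.
Expanding: 16*x - 4*y - 28 = 0.


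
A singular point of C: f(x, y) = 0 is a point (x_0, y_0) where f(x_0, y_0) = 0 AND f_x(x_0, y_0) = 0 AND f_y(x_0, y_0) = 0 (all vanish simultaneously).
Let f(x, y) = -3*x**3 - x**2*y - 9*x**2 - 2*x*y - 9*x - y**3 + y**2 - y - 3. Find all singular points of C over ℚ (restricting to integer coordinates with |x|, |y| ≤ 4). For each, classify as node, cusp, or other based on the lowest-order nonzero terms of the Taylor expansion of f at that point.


Singular points: {(-1, 0)}; classification: cusp.

Compute partial derivatives:
  f_x = -9*x**2 - 2*x*y - 18*x - 2*y - 9.
  f_y = -x**2 - 2*x - 3*y**2 + 2*y - 1.
Scan x_0 ∈ {−4, ..., 4}. For each x_0, f_y(x_0, y) is a polynomial in y; find its integer roots y ∈ {−4, ..., 4}, then test f_x and f at those candidates.
  x = -4: f_y(-4, y) = -3*y**2 + 2*y - 9; no integer root y with |y| ≤ 4.
  x = -3: f_y(-3, y) = -3*y**2 + 2*y - 4; no integer root y with |y| ≤ 4.
  x = -2: f_y(-2, y) = -3*y**2 + 2*y - 1; no integer root y with |y| ≤ 4.
  x = -1: f_y(-1, y) = -3*y**2 + 2*y; vanishes at y ∈ {0}. (-1, 0): f_x = 0, f = 0 — SINGULAR.
  x = 0: f_y(0, y) = -3*y**2 + 2*y - 1; no integer root y with |y| ≤ 4.
  x = 1: f_y(1, y) = -3*y**2 + 2*y - 4; no integer root y with |y| ≤ 4.
  x = 2: f_y(2, y) = -3*y**2 + 2*y - 9; no integer root y with |y| ≤ 4.
  x = 3: f_y(3, y) = -3*y**2 + 2*y - 16; no integer root y with |y| ≤ 4.
  x = 4: f_y(4, y) = -3*y**2 + 2*y - 25; no integer root y with |y| ≤ 4.
Only singular point on the grid: (-1, 0).
Classify: substitute x = -1 + u, y = 0 + v and expand: f = -3*u**3 - u**2*v - v**3 + v**2.
No constant or linear terms (consistent with a singular point). Quadratic part: v**2. Cubic part: -3*u**3 - u**2*v - v**3.
The quadratic part v**2 is a perfect square, so there is a single (double) tangent line v = 0, i.e. y = 0. Restricting the cubic part to that line (v = 0) leaves -3*u**3 ≠ 0, so f is not divisible by v and the branch is v² ≈ 3*u**3 to lowest order — this is a cusp.
Classification: cusp.


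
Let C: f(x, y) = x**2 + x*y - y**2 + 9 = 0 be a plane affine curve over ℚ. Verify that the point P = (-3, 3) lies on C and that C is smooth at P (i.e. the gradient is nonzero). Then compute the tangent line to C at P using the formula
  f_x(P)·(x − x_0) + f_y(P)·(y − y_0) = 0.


Tangent line at P: -3*x - 9*y + 18 = 0.

Step 1: f(-3, 3) = 0, so P lies on C.
Step 2: partial derivatives
  f_x(x, y) = 2*x + y, f_y(x, y) = x - 2*y.
  f_x(P) = -3, f_y(P) = -9 (gradient nonzero, so P is smooth).
Step 3: tangent line at P: -3·(x − -3) + -9·(y − 3) = 0.
Expanding: -3*x - 9*y + 18 = 0.


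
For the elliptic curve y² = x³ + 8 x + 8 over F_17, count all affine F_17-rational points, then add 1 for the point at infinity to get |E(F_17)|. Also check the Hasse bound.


Affine points = {(0, 5), (0, 12), (1, 0), (2, 7), (2, 10), (3, 5), (3, 12), (4, 6), (4, 11), (6, 0), (7, 4), (7, 13), (10, 0), (11, 4), (11, 13), (12, 8), (12, 9), (14, 5), (14, 12), (15, 1), (15, 16), (16, 4), (16, 13)}; affine count = 23; |E(F_17)| = 24.

Discriminant check: Δ ∝ 4a³ + 27b² = 4·8³ + 27·8² = 4·512 + 27·64 ≡ 2 (mod 17). Nonzero ⇒ E is nonsingular.
For each x ∈ F_17, compute rhs = x³ + 8·x + 8 mod 17, then count y ∈ F_17 with y² ≡ rhs.
  x = 0: rhs = 8, matching y values: 5, 12 (2 points).
  x = 1: rhs = 0, matching y values: 0 (1 points).
  x = 2: rhs = 15, matching y values: 7, 10 (2 points).
  x = 3: rhs = 8, matching y values: 5, 12 (2 points).
  x = 4: rhs = 2, matching y values: 6, 11 (2 points).
  x = 5: rhs = 3, matching y values: none (0 points).
  x = 6: rhs = 0, matching y values: 0 (1 points).
  x = 7: rhs = 16, matching y values: 4, 13 (2 points).
  x = 8: rhs = 6, matching y values: none (0 points).
  x = 9: rhs = 10, matching y values: none (0 points).
  x = 10: rhs = 0, matching y values: 0 (1 points).
  x = 11: rhs = 16, matching y values: 4, 13 (2 points).
  x = 12: rhs = 13, matching y values: 8, 9 (2 points).
  x = 13: rhs = 14, matching y values: none (0 points).
  x = 14: rhs = 8, matching y values: 5, 12 (2 points).
  x = 15: rhs = 1, matching y values: 1, 16 (2 points).
  x = 16: rhs = 16, matching y values: 4, 13 (2 points).
Total affine count: 23.
Full point count |E(F_17)| = 23 + 1 = 24.
Hasse bound: |24 − (17+1)| = |6| = 6 ≤ 2√17 ≈ 8.2462 ✓.


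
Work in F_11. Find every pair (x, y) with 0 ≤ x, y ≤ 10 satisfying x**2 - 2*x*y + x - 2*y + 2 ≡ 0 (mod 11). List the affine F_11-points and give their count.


Affine F_11-points: {(0, 1), (1, 1), (2, 5), (3, 10), (4, 0), (5, 10), (6, 0), (7, 5), (8, 9), (9, 9)}; count = 10.

For each of the 121 pairs (x, y) ∈ F_11², evaluate f(x, y) mod 11. Record the zeros.
  x = 0: [0↦2, 1↦0, 2↦9, 3↦7, 4↦5, 5↦3, 6↦1, 7↦10, 8↦8, 9↦6, 10↦4]  zeros at y ∈ {1}
  x = 1: [0↦4, 1↦0, 2↦7, 3↦3, 4↦10, 5↦6, 6↦2, 7↦9, 8↦5, 9↦1, 10↦8]  zeros at y ∈ {1}
  x = 2: [0↦8, 1↦2, 2↦7, 3↦1, 4↦6, 5↦0, 6↦5, 7↦10, 8↦4, 9↦9, 10↦3]  zeros at y ∈ {5}
  x = 3: [0↦3, 1↦6, 2↦9, 3↦1, 4↦4, 5↦7, 6↦10, 7↦2, 8↦5, 9↦8, 10↦0]  zeros at y ∈ {10}
  x = 4: [0↦0, 1↦1, 2↦2, 3↦3, 4↦4, 5↦5, 6↦6, 7↦7, 8↦8, 9↦9, 10↦10]  zeros at y ∈ {0}
  x = 5: [0↦10, 1↦9, 2↦8, 3↦7, 4↦6, 5↦5, 6↦4, 7↦3, 8↦2, 9↦1, 10↦0]  zeros at y ∈ {10}
  x = 6: [0↦0, 1↦8, 2↦5, 3↦2, 4↦10, 5↦7, 6↦4, 7↦1, 8↦9, 9↦6, 10↦3]  zeros at y ∈ {0}
  x = 7: [0↦3, 1↦9, 2↦4, 3↦10, 4↦5, 5↦0, 6↦6, 7↦1, 8↦7, 9↦2, 10↦8]  zeros at y ∈ {5}
  x = 8: [0↦8, 1↦1, 2↦5, 3↦9, 4↦2, 5↦6, 6↦10, 7↦3, 8↦7, 9↦0, 10↦4]  zeros at y ∈ {9}
  x = 9: [0↦4, 1↦6, 2↦8, 3↦10, 4↦1, 5↦3, 6↦5, 7↦7, 8↦9, 9↦0, 10↦2]  zeros at y ∈ {9}
  x = 10: [0↦2, 1↦2, 2↦2, 3↦2, 4↦2, 5↦2, 6↦2, 7↦2, 8↦2, 9↦2, 10↦2]  zeros at y ∈ ∅
Collecting zeros: affine points = {(0, 1), (1, 1), (2, 5), (3, 10), (4, 0), (5, 10), (6, 0), (7, 5), (8, 9), (9, 9)}.
Total count |C(F_11)_aff| = 10.


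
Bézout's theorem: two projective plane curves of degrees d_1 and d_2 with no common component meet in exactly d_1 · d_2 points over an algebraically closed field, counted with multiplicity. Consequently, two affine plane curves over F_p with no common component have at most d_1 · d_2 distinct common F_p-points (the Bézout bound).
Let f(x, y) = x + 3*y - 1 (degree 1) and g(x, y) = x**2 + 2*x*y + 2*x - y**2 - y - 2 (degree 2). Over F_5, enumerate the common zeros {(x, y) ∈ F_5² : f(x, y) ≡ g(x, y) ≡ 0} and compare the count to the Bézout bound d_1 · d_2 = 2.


Common zeros: ∅; count = 0; Bézout bound = 2.

deg(f) = 1, deg(g) = 2, so Bézout bound = 2.
Scan x ∈ F_5. For each x, list the y ∈ F_5 with f(x, y) ≡ 0 and those with g(x, y) ≡ 0 (mod 5); the common zeros in that column are the intersection.
  x = 0: f ≡ 0 at y ∈ {2}; g ≡ 0 at y ∈ ∅; common: ∅.
  x = 1: f ≡ 0 at y ∈ {0}; g ≡ 0 at y ∈ {3}; common: ∅.
  x = 2: f ≡ 0 at y ∈ {3}; g ≡ 0 at y ∈ ∅; common: ∅.
  x = 3: f ≡ 0 at y ∈ {1}; g ≡ 0 at y ∈ ∅; common: ∅.
  x = 4: f ≡ 0 at y ∈ {4}; g ≡ 0 at y ∈ ∅; common: ∅.
Collecting: common zeros = ∅, so the count is 0.
Comparison with the Bézout bound: 0 ≤ 2 = deg(f)·deg(g), as expected for curves with no common component (the affine F_5-count falls short of the bound because intersections may lie at infinity, over extension fields, or carry multiplicity).


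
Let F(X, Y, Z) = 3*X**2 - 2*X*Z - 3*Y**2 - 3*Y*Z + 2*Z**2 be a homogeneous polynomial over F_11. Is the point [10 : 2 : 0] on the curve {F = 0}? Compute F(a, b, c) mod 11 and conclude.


F(10,2,0) ≡ 2 (mod 11); P is NOT on the curve.

Evaluate F(10, 2, 0) term-by-term (mod 11).
  3*X**2 ↦ 3·100·1·1 = 300
  -2*X*Z ↦ -2·10·1·0 = 0
  -3*Y**2 ↦ -3·1·4·1 = -12
  -3*Y*Z ↦ -3·1·2·0 = 0
  2*Z**2 ↦ 2·1·1·0 = 0
Sum: F(10, 2, 0) = (300) + (0) + (-12) + (0) + (0) = 288.
Reducing mod 11: 288 ≡ 2 (mod 11).
Since F(a, b, c) ≡ 2 ≠ 0 (mod 11), P does NOT lie on the curve.


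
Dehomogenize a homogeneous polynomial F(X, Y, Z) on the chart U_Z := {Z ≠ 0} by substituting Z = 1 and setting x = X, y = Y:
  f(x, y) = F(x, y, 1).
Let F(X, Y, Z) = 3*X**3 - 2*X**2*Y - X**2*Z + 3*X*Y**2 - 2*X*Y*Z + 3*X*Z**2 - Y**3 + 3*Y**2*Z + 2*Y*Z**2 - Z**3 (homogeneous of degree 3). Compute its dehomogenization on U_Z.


f(x, y) = 3*x**3 - 2*x**2*y - x**2 + 3*x*y**2 - 2*x*y + 3*x - y**3 + 3*y**2 + 2*y - 1

On U_Z we set Z = 1. Each monomial c·X^i·Y^j·Z^k in F becomes c·x^i·y^j·1^k = c·x^i·y^j.
Substituting Z = 1: F(X, Y, 1) = 3*x**3 - 2*x**2*y - x**2 + 3*x*y**2 - 2*x*y + 3*x - y**3 + 3*y**2 + 2*y - 1.
Note: deg(f) ≤ deg(F) = 3; strict inequality happens when F is divisible by Z (lost terms).


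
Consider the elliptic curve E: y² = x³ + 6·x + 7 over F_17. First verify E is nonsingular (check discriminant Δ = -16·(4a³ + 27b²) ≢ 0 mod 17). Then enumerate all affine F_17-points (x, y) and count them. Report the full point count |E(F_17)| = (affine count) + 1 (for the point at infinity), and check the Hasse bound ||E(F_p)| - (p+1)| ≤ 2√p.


Affine points = {(3, 1), (3, 16), (5, 3), (5, 14), (6, 2), (6, 15), (7, 1), (7, 16), (9, 5), (9, 12), (10, 8), (10, 9), (13, 2), (13, 15), (14, 8), (14, 9), (15, 2), (15, 15), (16, 0)}; affine count = 19; |E(F_17)| = 20.

Discriminant check: Δ ∝ 4a³ + 27b² = 4·6³ + 27·7² = 4·216 + 27·49 ≡ 11 (mod 17). Nonzero ⇒ E is nonsingular.
For each x ∈ F_17, compute rhs = x³ + 6·x + 7 mod 17, then count y ∈ F_17 with y² ≡ rhs.
  x = 0: rhs = 7, matching y values: none (0 points).
  x = 1: rhs = 14, matching y values: none (0 points).
  x = 2: rhs = 10, matching y values: none (0 points).
  x = 3: rhs = 1, matching y values: 1, 16 (2 points).
  x = 4: rhs = 10, matching y values: none (0 points).
  x = 5: rhs = 9, matching y values: 3, 14 (2 points).
  x = 6: rhs = 4, matching y values: 2, 15 (2 points).
  x = 7: rhs = 1, matching y values: 1, 16 (2 points).
  x = 8: rhs = 6, matching y values: none (0 points).
  x = 9: rhs = 8, matching y values: 5, 12 (2 points).
  x = 10: rhs = 13, matching y values: 8, 9 (2 points).
  x = 11: rhs = 10, matching y values: none (0 points).
  x = 12: rhs = 5, matching y values: none (0 points).
  x = 13: rhs = 4, matching y values: 2, 15 (2 points).
  x = 14: rhs = 13, matching y values: 8, 9 (2 points).
  x = 15: rhs = 4, matching y values: 2, 15 (2 points).
  x = 16: rhs = 0, matching y values: 0 (1 points).
Total affine count: 19.
Full point count |E(F_17)| = 19 + 1 = 20.
Hasse bound: |20 − (17+1)| = |2| = 2 ≤ 2√17 ≈ 8.2462 ✓.


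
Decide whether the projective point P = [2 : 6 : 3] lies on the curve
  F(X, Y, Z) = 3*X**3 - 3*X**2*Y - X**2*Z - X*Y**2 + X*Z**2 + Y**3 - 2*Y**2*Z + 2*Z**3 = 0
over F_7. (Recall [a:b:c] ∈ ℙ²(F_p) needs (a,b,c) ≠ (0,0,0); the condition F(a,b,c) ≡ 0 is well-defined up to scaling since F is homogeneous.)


F(2,6,3) ≡ 3 (mod 7); P is NOT on the curve.

Evaluate F(2, 6, 3) term-by-term (mod 7).
  3*X**3 ↦ 3·8·1·1 = 24
  -3*X**2*Y ↦ -3·4·6·1 = -72
  -X**2*Z ↦ -1·4·1·3 = -12
  -X*Y**2 ↦ -1·2·36·1 = -72
  X*Z**2 ↦ 1·2·1·9 = 18
  Y**3 ↦ 1·1·216·1 = 216
  -2*Y**2*Z ↦ -2·1·36·3 = -216
  2*Z**3 ↦ 2·1·1·27 = 54
Sum: F(2, 6, 3) = (24) + (-72) + (-12) + (-72) + (18) + (216) + (-216) + (54) = -60.
Reducing mod 7: -60 ≡ 3 (mod 7).
Since F(a, b, c) ≡ 3 ≠ 0 (mod 7), P does NOT lie on the curve.


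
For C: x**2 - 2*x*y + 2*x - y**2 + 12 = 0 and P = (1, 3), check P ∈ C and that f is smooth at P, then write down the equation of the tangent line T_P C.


Tangent line at P: -2*x - 8*y + 26 = 0.

Step 1: f(1, 3) = 0, so P lies on C.
Step 2: partial derivatives
  f_x(x, y) = 2*x - 2*y + 2, f_y(x, y) = -2*x - 2*y.
  f_x(P) = -2, f_y(P) = -8 (gradient nonzero, so P is smooth).
Step 3: tangent line at P: -2·(x − 1) + -8·(y − 3) = 0.
Expanding: -2*x - 8*y + 26 = 0.


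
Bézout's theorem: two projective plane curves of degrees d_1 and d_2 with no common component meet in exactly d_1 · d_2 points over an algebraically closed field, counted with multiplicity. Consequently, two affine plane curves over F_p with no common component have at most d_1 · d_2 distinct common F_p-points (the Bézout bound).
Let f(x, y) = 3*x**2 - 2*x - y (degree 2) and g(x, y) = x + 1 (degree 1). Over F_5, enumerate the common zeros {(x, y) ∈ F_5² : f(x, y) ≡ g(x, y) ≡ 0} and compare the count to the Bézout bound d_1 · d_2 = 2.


Common zeros: {(4, 0)}; count = 1; Bézout bound = 2.

deg(f) = 2, deg(g) = 1, so Bézout bound = 2.
Scan x ∈ F_5. For each x, list the y ∈ F_5 with f(x, y) ≡ 0 and those with g(x, y) ≡ 0 (mod 5); the common zeros in that column are the intersection.
  x = 0: f ≡ 0 at y ∈ {0}; g ≡ 0 at y ∈ ∅; common: ∅.
  x = 1: f ≡ 0 at y ∈ {1}; g ≡ 0 at y ∈ ∅; common: ∅.
  x = 2: f ≡ 0 at y ∈ {3}; g ≡ 0 at y ∈ ∅; common: ∅.
  x = 3: f ≡ 0 at y ∈ {1}; g ≡ 0 at y ∈ ∅; common: ∅.
  x = 4: f ≡ 0 at y ∈ {0}; g ≡ 0 at y ∈ {0, 1, 2, 3, 4}; common: {0}.
Collecting: common zeros = {(4, 0)}, so the count is 1.
Comparison with the Bézout bound: 1 ≤ 2 = deg(f)·deg(g), as expected for curves with no common component (the affine F_5-count falls short of the bound because intersections may lie at infinity, over extension fields, or carry multiplicity).


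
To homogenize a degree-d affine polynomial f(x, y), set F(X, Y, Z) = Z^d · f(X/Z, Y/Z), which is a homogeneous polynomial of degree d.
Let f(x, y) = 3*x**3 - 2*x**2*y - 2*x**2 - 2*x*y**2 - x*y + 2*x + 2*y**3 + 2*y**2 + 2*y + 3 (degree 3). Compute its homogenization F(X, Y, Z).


F(X, Y, Z) = 3*X**3 - 2*X**2*Y - 2*X**2*Z - 2*X*Y**2 - X*Y*Z + 2*X*Z**2 + 2*Y**3 + 2*Y**2*Z + 2*Y*Z**2 + 3*Z**3

deg(f) = 3.
Substitute x = X/Z, y = Y/Z into f, then multiply by Z^3.
  monomial 3·x^3·y^0 ↦ 3·X^3·Y^0·Z^0.
  monomial -2·x^2·y^1 ↦ -2·X^2·Y^1·Z^0.
  monomial -2·x^2·y^0 ↦ -2·X^2·Y^0·Z^1.
  monomial -2·x^1·y^2 ↦ -2·X^1·Y^2·Z^0.
  monomial -1·x^1·y^1 ↦ -1·X^1·Y^1·Z^1.
  monomial 2·x^1·y^0 ↦ 2·X^1·Y^0·Z^2.
  monomial 2·x^0·y^3 ↦ 2·X^0·Y^3·Z^0.
  monomial 2·x^0·y^2 ↦ 2·X^0·Y^2·Z^1.
  monomial 2·x^0·y^1 ↦ 2·X^0·Y^1·Z^2.
  monomial 3·x^0·y^0 ↦ 3·X^0·Y^0·Z^3.
Collecting: F(X, Y, Z) = 3*X**3 - 2*X**2*Y - 2*X**2*Z - 2*X*Y**2 - X*Y*Z + 2*X*Z**2 + 2*Y**3 + 2*Y**2*Z + 2*Y*Z**2 + 3*Z**3.


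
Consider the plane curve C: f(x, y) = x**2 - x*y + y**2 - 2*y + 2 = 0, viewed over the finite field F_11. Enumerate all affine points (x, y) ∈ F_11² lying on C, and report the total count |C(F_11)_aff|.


Affine F_11-points: {(2, 5), (2, 10), (3, 0), (3, 5), (6, 4), (7, 3), (7, 6), (8, 0), (8, 10), (9, 4), (9, 7), (10, 6)}; count = 12.

For each of the 121 pairs (x, y) ∈ F_11², evaluate f(x, y) mod 11. Record the zeros.
  x = 0: [0↦2, 1↦1, 2↦2, 3↦5, 4↦10, 5↦6, 6↦4, 7↦4, 8↦6, 9↦10, 10↦5]  zeros at y ∈ ∅
  x = 1: [0↦3, 1↦1, 2↦1, 3↦3, 4↦7, 5↦2, 6↦10, 7↦9, 8↦10, 9↦2, 10↦7]  zeros at y ∈ ∅
  x = 2: [0↦6, 1↦3, 2↦2, 3↦3, 4↦6, 5↦0, 6↦7, 7↦5, 8↦5, 9↦7, 10↦0]  zeros at y ∈ {5, 10}
  x = 3: [0↦0, 1↦7, 2↦5, 3↦5, 4↦7, 5↦0, 6↦6, 7↦3, 8↦2, 9↦3, 10↦6]  zeros at y ∈ {0, 5}
  x = 4: [0↦7, 1↦2, 2↦10, 3↦9, 4↦10, 5↦2, 6↦7, 7↦3, 8↦1, 9↦1, 10↦3]  zeros at y ∈ ∅
  x = 5: [0↦5, 1↦10, 2↦6, 3↦4, 4↦4, 5↦6, 6↦10, 7↦5, 8↦2, 9↦1, 10↦2]  zeros at y ∈ ∅
  x = 6: [0↦5, 1↦9, 2↦4, 3↦1, 4↦0, 5↦1, 6↦4, 7↦9, 8↦5, 9↦3, 10↦3]  zeros at y ∈ {4}
  x = 7: [0↦7, 1↦10, 2↦4, 3↦0, 4↦9, 5↦9, 6↦0, 7↦4, 8↦10, 9↦7, 10↦6]  zeros at y ∈ {3, 6}
  x = 8: [0↦0, 1↦2, 2↦6, 3↦1, 4↦9, 5↦8, 6↦9, 7↦1, 8↦6, 9↦2, 10↦0]  zeros at y ∈ {0, 10}
  x = 9: [0↦6, 1↦7, 2↦10, 3↦4, 4↦0, 5↦9, 6↦9, 7↦0, 8↦4, 9↦10, 10↦7]  zeros at y ∈ {4, 7}
  x = 10: [0↦3, 1↦3, 2↦5, 3↦9, 4↦4, 5↦1, 6↦0, 7↦1, 8↦4, 9↦9, 10↦5]  zeros at y ∈ {6}
Collecting zeros: affine points = {(2, 5), (2, 10), (3, 0), (3, 5), (6, 4), (7, 3), (7, 6), (8, 0), (8, 10), (9, 4), (9, 7), (10, 6)}.
Total count |C(F_11)_aff| = 12.


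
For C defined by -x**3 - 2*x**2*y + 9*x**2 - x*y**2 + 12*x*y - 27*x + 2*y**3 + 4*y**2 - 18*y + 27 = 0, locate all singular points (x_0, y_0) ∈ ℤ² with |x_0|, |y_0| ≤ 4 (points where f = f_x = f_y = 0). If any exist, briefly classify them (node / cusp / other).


Singular points: {(3, 0)}; classification: cusp.

Compute partial derivatives:
  f_x = -3*x**2 - 4*x*y + 18*x - y**2 + 12*y - 27.
  f_y = -2*x**2 - 2*x*y + 12*x + 6*y**2 + 8*y - 18.
Scan x_0 ∈ {−4, ..., 4}. For each x_0, f_y(x_0, y) is a polynomial in y; find its integer roots y ∈ {−4, ..., 4}, then test f_x and f at those candidates.
  x = -4: f_y(-4, y) = 6*y**2 + 16*y - 98; no integer root y with |y| ≤ 4.
  x = -3: f_y(-3, y) = 6*y**2 + 14*y - 72; no integer root y with |y| ≤ 4.
  x = -2: f_y(-2, y) = 6*y**2 + 12*y - 50; no integer root y with |y| ≤ 4.
  x = -1: f_y(-1, y) = 6*y**2 + 10*y - 32; no integer root y with |y| ≤ 4.
  x = 0: f_y(0, y) = 6*y**2 + 8*y - 18; no integer root y with |y| ≤ 4.
  x = 1: f_y(1, y) = 6*y**2 + 6*y - 8; no integer root y with |y| ≤ 4.
  x = 2: f_y(2, y) = 6*y**2 + 4*y - 2; vanishes at y ∈ {-1}. (2, -1): f_x = -8 ≠ 0.
  x = 3: f_y(3, y) = 6*y**2 + 2*y; vanishes at y ∈ {0}. (3, 0): f_x = 0, f = 0 — SINGULAR.
  x = 4: f_y(4, y) = 6*y**2 - 2; no integer root y with |y| ≤ 4.
Only singular point on the grid: (3, 0).
Classify: substitute x = 3 + u, y = 0 + v and expand: f = -u**3 - 2*u**2*v - u*v**2 + 2*v**3 + v**2.
No constant or linear terms (consistent with a singular point). Quadratic part: v**2. Cubic part: -u**3 - 2*u**2*v - u*v**2 + 2*v**3.
The quadratic part v**2 is a perfect square, so there is a single (double) tangent line v = 0, i.e. y = 0. Restricting the cubic part to that line (v = 0) leaves -u**3 ≠ 0, so f is not divisible by v and the branch is v² ≈ u**3 to lowest order — this is a cusp.
Classification: cusp.


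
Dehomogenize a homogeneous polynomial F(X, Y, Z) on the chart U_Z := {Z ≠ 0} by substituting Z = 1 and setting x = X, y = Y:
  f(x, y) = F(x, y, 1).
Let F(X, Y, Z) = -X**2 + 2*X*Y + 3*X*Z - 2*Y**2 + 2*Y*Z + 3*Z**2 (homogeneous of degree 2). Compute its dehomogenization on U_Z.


f(x, y) = -x**2 + 2*x*y + 3*x - 2*y**2 + 2*y + 3

On U_Z we set Z = 1. Each monomial c·X^i·Y^j·Z^k in F becomes c·x^i·y^j·1^k = c·x^i·y^j.
Substituting Z = 1: F(X, Y, 1) = -x**2 + 2*x*y + 3*x - 2*y**2 + 2*y + 3.
Note: deg(f) ≤ deg(F) = 2; strict inequality happens when F is divisible by Z (lost terms).


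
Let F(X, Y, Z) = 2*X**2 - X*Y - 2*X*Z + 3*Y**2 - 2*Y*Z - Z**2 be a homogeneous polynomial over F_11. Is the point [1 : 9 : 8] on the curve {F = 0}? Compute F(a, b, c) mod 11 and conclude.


F(1,9,8) ≡ 1 (mod 11); P is NOT on the curve.

Evaluate F(1, 9, 8) term-by-term (mod 11).
  2*X**2 ↦ 2·1·1·1 = 2
  -X*Y ↦ -1·1·9·1 = -9
  -2*X*Z ↦ -2·1·1·8 = -16
  3*Y**2 ↦ 3·1·81·1 = 243
  -2*Y*Z ↦ -2·1·9·8 = -144
  -Z**2 ↦ -1·1·1·64 = -64
Sum: F(1, 9, 8) = (2) + (-9) + (-16) + (243) + (-144) + (-64) = 12.
Reducing mod 11: 12 ≡ 1 (mod 11).
Since F(a, b, c) ≡ 1 ≠ 0 (mod 11), P does NOT lie on the curve.


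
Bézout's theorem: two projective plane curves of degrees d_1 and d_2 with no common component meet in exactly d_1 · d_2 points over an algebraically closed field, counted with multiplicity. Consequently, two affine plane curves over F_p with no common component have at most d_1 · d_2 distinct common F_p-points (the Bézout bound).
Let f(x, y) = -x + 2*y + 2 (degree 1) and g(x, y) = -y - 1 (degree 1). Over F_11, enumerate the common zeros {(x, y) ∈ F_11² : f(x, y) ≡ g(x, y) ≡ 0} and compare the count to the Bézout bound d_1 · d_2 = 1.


Common zeros: {(0, 10)}; count = 1; Bézout bound = 1.

deg(f) = 1, deg(g) = 1, so Bézout bound = 1.
Scan x ∈ F_11. For each x, list the y ∈ F_11 with f(x, y) ≡ 0 and those with g(x, y) ≡ 0 (mod 11); the common zeros in that column are the intersection.
  x = 0: f ≡ 0 at y ∈ {10}; g ≡ 0 at y ∈ {10}; common: {10}.
  x = 1: f ≡ 0 at y ∈ {5}; g ≡ 0 at y ∈ {10}; common: ∅.
  x = 2: f ≡ 0 at y ∈ {0}; g ≡ 0 at y ∈ {10}; common: ∅.
  x = 3: f ≡ 0 at y ∈ {6}; g ≡ 0 at y ∈ {10}; common: ∅.
  x = 4: f ≡ 0 at y ∈ {1}; g ≡ 0 at y ∈ {10}; common: ∅.
  x = 5: f ≡ 0 at y ∈ {7}; g ≡ 0 at y ∈ {10}; common: ∅.
  x = 6: f ≡ 0 at y ∈ {2}; g ≡ 0 at y ∈ {10}; common: ∅.
  x = 7: f ≡ 0 at y ∈ {8}; g ≡ 0 at y ∈ {10}; common: ∅.
  x = 8: f ≡ 0 at y ∈ {3}; g ≡ 0 at y ∈ {10}; common: ∅.
  x = 9: f ≡ 0 at y ∈ {9}; g ≡ 0 at y ∈ {10}; common: ∅.
  x = 10: f ≡ 0 at y ∈ {4}; g ≡ 0 at y ∈ {10}; common: ∅.
Collecting: common zeros = {(0, 10)}, so the count is 1.
Comparison with the Bézout bound: 1 ≤ 1 = deg(f)·deg(g), as expected for curves with no common component (the bound is attained).


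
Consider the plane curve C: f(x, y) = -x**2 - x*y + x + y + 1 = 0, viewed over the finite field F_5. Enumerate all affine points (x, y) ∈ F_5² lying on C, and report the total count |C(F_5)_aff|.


Affine F_5-points: {(0, 4), (2, 4), (3, 0), (4, 3)}; count = 4.

For each of the 25 pairs (x, y) ∈ F_5², evaluate f(x, y) mod 5. Record the zeros.
  x = 0: [0↦1, 1↦2, 2↦3, 3↦4, 4↦0]  zeros at y ∈ {4}
  x = 1: [0↦1, 1↦1, 2↦1, 3↦1, 4↦1]  zeros at y ∈ ∅
  x = 2: [0↦4, 1↦3, 2↦2, 3↦1, 4↦0]  zeros at y ∈ {4}
  x = 3: [0↦0, 1↦3, 2↦1, 3↦4, 4↦2]  zeros at y ∈ {0}
  x = 4: [0↦4, 1↦1, 2↦3, 3↦0, 4↦2]  zeros at y ∈ {3}
Collecting zeros: affine points = {(0, 4), (2, 4), (3, 0), (4, 3)}.
Total count |C(F_5)_aff| = 4.


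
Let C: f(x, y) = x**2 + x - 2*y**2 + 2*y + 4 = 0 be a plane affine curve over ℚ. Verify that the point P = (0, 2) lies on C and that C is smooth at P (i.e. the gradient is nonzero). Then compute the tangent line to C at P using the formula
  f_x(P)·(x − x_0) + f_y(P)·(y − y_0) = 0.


Tangent line at P: x - 6*y + 12 = 0.

Step 1: f(0, 2) = 0, so P lies on C.
Step 2: partial derivatives
  f_x(x, y) = 2*x + 1, f_y(x, y) = 2 - 4*y.
  f_x(P) = 1, f_y(P) = -6 (gradient nonzero, so P is smooth).
Step 3: tangent line at P: 1·(x − 0) + -6·(y − 2) = 0.
Expanding: x - 6*y + 12 = 0.


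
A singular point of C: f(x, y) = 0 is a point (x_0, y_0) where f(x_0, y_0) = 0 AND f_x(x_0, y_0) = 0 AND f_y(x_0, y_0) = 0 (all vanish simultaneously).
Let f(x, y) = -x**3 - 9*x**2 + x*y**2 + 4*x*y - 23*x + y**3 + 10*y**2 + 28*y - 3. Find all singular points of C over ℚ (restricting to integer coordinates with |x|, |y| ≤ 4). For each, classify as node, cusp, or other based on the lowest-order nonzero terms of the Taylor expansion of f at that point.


Singular points: {(-3, -2)}; classification: cusp.

Compute partial derivatives:
  f_x = -3*x**2 - 18*x + y**2 + 4*y - 23.
  f_y = 2*x*y + 4*x + 3*y**2 + 20*y + 28.
Scan x_0 ∈ {−4, ..., 4}. For each x_0, f_y(x_0, y) is a polynomial in y; find its integer roots y ∈ {−4, ..., 4}, then test f_x and f at those candidates.
  x = -4: f_y(-4, y) = 3*y**2 + 12*y + 12; vanishes at y ∈ {-2}. (-4, -2): f_x = -3 ≠ 0.
  x = -3: f_y(-3, y) = 3*y**2 + 14*y + 16; vanishes at y ∈ {-2}. (-3, -2): f_x = 0, f = 0 — SINGULAR.
  x = -2: f_y(-2, y) = 3*y**2 + 16*y + 20; vanishes at y ∈ {-2}. (-2, -2): f_x = -3 ≠ 0.
  x = -1: f_y(-1, y) = 3*y**2 + 18*y + 24; vanishes at y ∈ {-4, -2}. (-1, -4): f_x = -8 ≠ 0; (-1, -2): f_x = -12 ≠ 0.
  x = 0: f_y(0, y) = 3*y**2 + 20*y + 28; vanishes at y ∈ {-2}. (0, -2): f_x = -27 ≠ 0.
  x = 1: f_y(1, y) = 3*y**2 + 22*y + 32; vanishes at y ∈ {-2}. (1, -2): f_x = -48 ≠ 0.
  x = 2: f_y(2, y) = 3*y**2 + 24*y + 36; vanishes at y ∈ {-2}. (2, -2): f_x = -75 ≠ 0.
  x = 3: f_y(3, y) = 3*y**2 + 26*y + 40; vanishes at y ∈ {-2}. (3, -2): f_x = -108 ≠ 0.
  x = 4: f_y(4, y) = 3*y**2 + 28*y + 44; vanishes at y ∈ {-2}. (4, -2): f_x = -147 ≠ 0.
Only singular point on the grid: (-3, -2).
Classify: substitute x = -3 + u, y = -2 + v and expand: f = -u**3 + u*v**2 + v**3 + v**2.
No constant or linear terms (consistent with a singular point). Quadratic part: v**2. Cubic part: -u**3 + u*v**2 + v**3.
The quadratic part v**2 is a perfect square, so there is a single (double) tangent line v = 0, i.e. y = -2. Restricting the cubic part to that line (v = 0) leaves -u**3 ≠ 0, so f is not divisible by v and the branch is v² ≈ u**3 to lowest order — this is a cusp.
Classification: cusp.


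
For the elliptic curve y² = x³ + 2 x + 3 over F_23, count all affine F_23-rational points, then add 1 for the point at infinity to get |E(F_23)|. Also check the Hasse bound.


Affine points = {(0, 7), (0, 16), (1, 11), (1, 12), (3, 6), (3, 17), (4, 11), (4, 12), (5, 0), (6, 1), (6, 22), (8, 5), (8, 18), (13, 8), (13, 15), (15, 2), (15, 21), (18, 11), (18, 12), (19, 0), (20, 4), (20, 19), (22, 0)}; affine count = 23; |E(F_23)| = 24.

Discriminant check: Δ ∝ 4a³ + 27b² = 4·2³ + 27·3² = 4·8 + 27·9 ≡ 22 (mod 23). Nonzero ⇒ E is nonsingular.
For each x ∈ F_23, compute rhs = x³ + 2·x + 3 mod 23, then count y ∈ F_23 with y² ≡ rhs.
  x = 0: rhs = 3, matching y values: 7, 16 (2 points).
  x = 1: rhs = 6, matching y values: 11, 12 (2 points).
  x = 2: rhs = 15, matching y values: none (0 points).
  x = 3: rhs = 13, matching y values: 6, 17 (2 points).
  x = 4: rhs = 6, matching y values: 11, 12 (2 points).
  x = 5: rhs = 0, matching y values: 0 (1 points).
  x = 6: rhs = 1, matching y values: 1, 22 (2 points).
  x = 7: rhs = 15, matching y values: none (0 points).
  x = 8: rhs = 2, matching y values: 5, 18 (2 points).
  x = 9: rhs = 14, matching y values: none (0 points).
  x = 10: rhs = 11, matching y values: none (0 points).
  x = 11: rhs = 22, matching y values: none (0 points).
  x = 12: rhs = 7, matching y values: none (0 points).
  x = 13: rhs = 18, matching y values: 8, 15 (2 points).
  x = 14: rhs = 15, matching y values: none (0 points).
  x = 15: rhs = 4, matching y values: 2, 21 (2 points).
  x = 16: rhs = 14, matching y values: none (0 points).
  x = 17: rhs = 5, matching y values: none (0 points).
  x = 18: rhs = 6, matching y values: 11, 12 (2 points).
  x = 19: rhs = 0, matching y values: 0 (1 points).
  x = 20: rhs = 16, matching y values: 4, 19 (2 points).
  x = 21: rhs = 14, matching y values: none (0 points).
  x = 22: rhs = 0, matching y values: 0 (1 points).
Total affine count: 23.
Full point count |E(F_23)| = 23 + 1 = 24.
Hasse bound: |24 − (23+1)| = |0| = 0 ≤ 2√23 ≈ 9.5917 ✓.


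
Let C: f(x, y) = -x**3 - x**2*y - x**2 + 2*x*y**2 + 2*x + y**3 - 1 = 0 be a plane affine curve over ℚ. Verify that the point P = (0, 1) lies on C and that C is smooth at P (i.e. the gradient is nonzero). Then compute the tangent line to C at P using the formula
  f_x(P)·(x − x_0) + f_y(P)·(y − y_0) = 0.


Tangent line at P: 4*x + 3*y - 3 = 0.

Step 1: f(0, 1) = 0, so P lies on C.
Step 2: partial derivatives
  f_x(x, y) = -3*x**2 - 2*x*y - 2*x + 2*y**2 + 2, f_y(x, y) = -x**2 + 4*x*y + 3*y**2.
  f_x(P) = 4, f_y(P) = 3 (gradient nonzero, so P is smooth).
Step 3: tangent line at P: 4·(x − 0) + 3·(y − 1) = 0.
Expanding: 4*x + 3*y - 3 = 0.


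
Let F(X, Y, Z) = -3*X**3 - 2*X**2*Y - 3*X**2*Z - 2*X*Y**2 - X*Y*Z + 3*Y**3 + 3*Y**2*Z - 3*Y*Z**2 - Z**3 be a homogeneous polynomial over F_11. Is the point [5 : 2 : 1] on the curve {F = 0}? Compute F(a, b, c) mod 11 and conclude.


F(5,2,1) ≡ 1 (mod 11); P is NOT on the curve.

Evaluate F(5, 2, 1) term-by-term (mod 11).
  -3*X**3 ↦ -3·125·1·1 = -375
  -2*X**2*Y ↦ -2·25·2·1 = -100
  -3*X**2*Z ↦ -3·25·1·1 = -75
  -2*X*Y**2 ↦ -2·5·4·1 = -40
  -X*Y*Z ↦ -1·5·2·1 = -10
  3*Y**3 ↦ 3·1·8·1 = 24
  3*Y**2*Z ↦ 3·1·4·1 = 12
  -3*Y*Z**2 ↦ -3·1·2·1 = -6
  -Z**3 ↦ -1·1·1·1 = -1
Sum: F(5, 2, 1) = (-375) + (-100) + (-75) + (-40) + (-10) + (24) + (12) + (-6) + (-1) = -571.
Reducing mod 11: -571 ≡ 1 (mod 11).
Since F(a, b, c) ≡ 1 ≠ 0 (mod 11), P does NOT lie on the curve.


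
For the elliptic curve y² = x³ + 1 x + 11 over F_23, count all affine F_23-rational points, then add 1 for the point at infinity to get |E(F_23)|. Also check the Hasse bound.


Affine points = {(1, 6), (1, 17), (3, 8), (3, 15), (5, 7), (5, 16), (6, 7), (6, 16), (7, 4), (7, 19), (8, 5), (8, 18), (9, 6), (9, 17), (10, 3), (10, 20), (12, 7), (12, 16), (13, 6), (13, 17), (14, 3), (14, 20), (16, 11), (16, 12), (19, 9), (19, 14), (20, 2), (20, 21), (21, 1), (21, 22), (22, 3), (22, 20)}; affine count = 32; |E(F_23)| = 33.

Discriminant check: Δ ∝ 4a³ + 27b² = 4·1³ + 27·11² = 4·1 + 27·121 ≡ 5 (mod 23). Nonzero ⇒ E is nonsingular.
For each x ∈ F_23, compute rhs = x³ + 1·x + 11 mod 23, then count y ∈ F_23 with y² ≡ rhs.
  x = 0: rhs = 11, matching y values: none (0 points).
  x = 1: rhs = 13, matching y values: 6, 17 (2 points).
  x = 2: rhs = 21, matching y values: none (0 points).
  x = 3: rhs = 18, matching y values: 8, 15 (2 points).
  x = 4: rhs = 10, matching y values: none (0 points).
  x = 5: rhs = 3, matching y values: 7, 16 (2 points).
  x = 6: rhs = 3, matching y values: 7, 16 (2 points).
  x = 7: rhs = 16, matching y values: 4, 19 (2 points).
  x = 8: rhs = 2, matching y values: 5, 18 (2 points).
  x = 9: rhs = 13, matching y values: 6, 17 (2 points).
  x = 10: rhs = 9, matching y values: 3, 20 (2 points).
  x = 11: rhs = 19, matching y values: none (0 points).
  x = 12: rhs = 3, matching y values: 7, 16 (2 points).
  x = 13: rhs = 13, matching y values: 6, 17 (2 points).
  x = 14: rhs = 9, matching y values: 3, 20 (2 points).
  x = 15: rhs = 20, matching y values: none (0 points).
  x = 16: rhs = 6, matching y values: 11, 12 (2 points).
  x = 17: rhs = 19, matching y values: none (0 points).
  x = 18: rhs = 19, matching y values: none (0 points).
  x = 19: rhs = 12, matching y values: 9, 14 (2 points).
  x = 20: rhs = 4, matching y values: 2, 21 (2 points).
  x = 21: rhs = 1, matching y values: 1, 22 (2 points).
  x = 22: rhs = 9, matching y values: 3, 20 (2 points).
Total affine count: 32.
Full point count |E(F_23)| = 32 + 1 = 33.
Hasse bound: |33 − (23+1)| = |9| = 9 ≤ 2√23 ≈ 9.5917 ✓.


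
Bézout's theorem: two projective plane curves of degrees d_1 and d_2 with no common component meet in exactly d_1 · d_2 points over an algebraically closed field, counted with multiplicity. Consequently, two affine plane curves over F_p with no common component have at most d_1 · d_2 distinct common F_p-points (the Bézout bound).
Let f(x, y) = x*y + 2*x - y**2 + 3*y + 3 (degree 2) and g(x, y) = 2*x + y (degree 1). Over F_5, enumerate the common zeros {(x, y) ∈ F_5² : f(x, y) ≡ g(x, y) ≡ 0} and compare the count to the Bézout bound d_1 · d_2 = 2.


Common zeros: ∅; count = 0; Bézout bound = 2.

deg(f) = 2, deg(g) = 1, so Bézout bound = 2.
Scan x ∈ F_5. For each x, list the y ∈ F_5 with f(x, y) ≡ 0 and those with g(x, y) ≡ 0 (mod 5); the common zeros in that column are the intersection.
  x = 0: f ≡ 0 at y ∈ {1, 2}; g ≡ 0 at y ∈ {0}; common: ∅.
  x = 1: f ≡ 0 at y ∈ {0, 4}; g ≡ 0 at y ∈ {3}; common: ∅.
  x = 2: f ≡ 0 at y ∈ ∅; g ≡ 0 at y ∈ {1}; common: ∅.
  x = 3: f ≡ 0 at y ∈ ∅; g ≡ 0 at y ∈ {4}; common: ∅.
  x = 4: f ≡ 0 at y ∈ ∅; g ≡ 0 at y ∈ {2}; common: ∅.
Collecting: common zeros = ∅, so the count is 0.
Comparison with the Bézout bound: 0 ≤ 2 = deg(f)·deg(g), as expected for curves with no common component (the affine F_5-count falls short of the bound because intersections may lie at infinity, over extension fields, or carry multiplicity).
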